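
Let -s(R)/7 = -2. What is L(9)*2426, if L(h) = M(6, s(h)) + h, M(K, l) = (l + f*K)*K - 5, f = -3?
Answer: -48520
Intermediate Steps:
s(R) = 14 (s(R) = -7*(-2) = 14)
M(K, l) = -5 + K*(l - 3*K) (M(K, l) = (l - 3*K)*K - 5 = K*(l - 3*K) - 5 = -5 + K*(l - 3*K))
L(h) = -29 + h (L(h) = (-5 - 3*6² + 6*14) + h = (-5 - 3*36 + 84) + h = (-5 - 108 + 84) + h = -29 + h)
L(9)*2426 = (-29 + 9)*2426 = -20*2426 = -48520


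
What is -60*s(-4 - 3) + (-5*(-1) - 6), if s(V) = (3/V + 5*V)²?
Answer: -3690289/49 ≈ -75312.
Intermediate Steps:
-60*s(-4 - 3) + (-5*(-1) - 6) = -60*(3 + 5*(-4 - 3)²)²/(-4 - 3)² + (-5*(-1) - 6) = -60*(3 + 5*(-7)²)²/(-7)² + (5 - 6) = -60*(3 + 5*49)²/49 - 1 = -60*(3 + 245)²/49 - 1 = -60*248²/49 - 1 = -60*61504/49 - 1 = -3690240/49 - 1 = -3690289/49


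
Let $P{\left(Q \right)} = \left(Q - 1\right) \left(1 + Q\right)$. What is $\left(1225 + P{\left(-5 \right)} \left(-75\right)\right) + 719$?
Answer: $144$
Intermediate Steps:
$P{\left(Q \right)} = \left(1 + Q\right) \left(-1 + Q\right)$ ($P{\left(Q \right)} = \left(-1 + Q\right) \left(1 + Q\right) = \left(1 + Q\right) \left(-1 + Q\right)$)
$\left(1225 + P{\left(-5 \right)} \left(-75\right)\right) + 719 = \left(1225 + \left(-1 + \left(-5\right)^{2}\right) \left(-75\right)\right) + 719 = \left(1225 + \left(-1 + 25\right) \left(-75\right)\right) + 719 = \left(1225 + 24 \left(-75\right)\right) + 719 = \left(1225 - 1800\right) + 719 = -575 + 719 = 144$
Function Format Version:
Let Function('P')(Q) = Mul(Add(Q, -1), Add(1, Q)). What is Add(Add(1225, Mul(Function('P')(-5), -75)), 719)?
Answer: 144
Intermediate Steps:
Function('P')(Q) = Mul(Add(1, Q), Add(-1, Q)) (Function('P')(Q) = Mul(Add(-1, Q), Add(1, Q)) = Mul(Add(1, Q), Add(-1, Q)))
Add(Add(1225, Mul(Function('P')(-5), -75)), 719) = Add(Add(1225, Mul(Add(-1, Pow(-5, 2)), -75)), 719) = Add(Add(1225, Mul(Add(-1, 25), -75)), 719) = Add(Add(1225, Mul(24, -75)), 719) = Add(Add(1225, -1800), 719) = Add(-575, 719) = 144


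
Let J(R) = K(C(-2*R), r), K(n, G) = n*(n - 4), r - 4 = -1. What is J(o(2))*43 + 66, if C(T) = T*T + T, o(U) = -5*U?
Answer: 7513026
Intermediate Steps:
C(T) = T + T² (C(T) = T² + T = T + T²)
r = 3 (r = 4 - 1 = 3)
K(n, G) = n*(-4 + n)
J(R) = -2*R*(1 - 2*R)*(-4 - 2*R*(1 - 2*R)) (J(R) = ((-2*R)*(1 - 2*R))*(-4 + (-2*R)*(1 - 2*R)) = (-2*R*(1 - 2*R))*(-4 - 2*R*(1 - 2*R)) = -2*R*(1 - 2*R)*(-4 - 2*R*(1 - 2*R)))
J(o(2))*43 + 66 = (4*(-5*2)*(-1 + 2*(-5*2))*(-2 + (-5*2)*(-1 + 2*(-5*2))))*43 + 66 = (4*(-10)*(-1 + 2*(-10))*(-2 - 10*(-1 + 2*(-10))))*43 + 66 = (4*(-10)*(-1 - 20)*(-2 - 10*(-1 - 20)))*43 + 66 = (4*(-10)*(-21)*(-2 - 10*(-21)))*43 + 66 = (4*(-10)*(-21)*(-2 + 210))*43 + 66 = (4*(-10)*(-21)*208)*43 + 66 = 174720*43 + 66 = 7512960 + 66 = 7513026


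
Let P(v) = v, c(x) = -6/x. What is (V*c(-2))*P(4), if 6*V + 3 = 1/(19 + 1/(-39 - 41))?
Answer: -8954/1519 ≈ -5.8947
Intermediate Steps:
V = -4477/9114 (V = -½ + 1/(6*(19 + 1/(-39 - 41))) = -½ + 1/(6*(19 + 1/(-80))) = -½ + 1/(6*(19 - 1/80)) = -½ + 1/(6*(1519/80)) = -½ + (⅙)*(80/1519) = -½ + 40/4557 = -4477/9114 ≈ -0.49122)
(V*c(-2))*P(4) = -(-4477)/(1519*(-2))*4 = -(-4477)*(-1)/(1519*2)*4 = -4477/9114*3*4 = -4477/3038*4 = -8954/1519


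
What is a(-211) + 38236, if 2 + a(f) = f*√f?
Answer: 38234 - 211*I*√211 ≈ 38234.0 - 3065.0*I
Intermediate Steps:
a(f) = -2 + f^(3/2) (a(f) = -2 + f*√f = -2 + f^(3/2))
a(-211) + 38236 = (-2 + (-211)^(3/2)) + 38236 = (-2 - 211*I*√211) + 38236 = 38234 - 211*I*√211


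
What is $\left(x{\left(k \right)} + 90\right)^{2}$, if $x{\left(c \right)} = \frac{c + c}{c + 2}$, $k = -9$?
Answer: $\frac{419904}{49} \approx 8569.5$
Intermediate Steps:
$x{\left(c \right)} = \frac{2 c}{2 + c}$
$\left(x{\left(k \right)} + 90\right)^{2} = \left(2 \left(-9\right) \frac{1}{2 - 9} + 90\right)^{2} = \left(2 \left(-9\right) \frac{1}{-7} + 90\right)^{2} = \left(2 \left(-9\right) \left(- \frac{1}{7}\right) + 90\right)^{2} = \left(\frac{18}{7} + 90\right)^{2} = \left(\frac{648}{7}\right)^{2} = \frac{419904}{49}$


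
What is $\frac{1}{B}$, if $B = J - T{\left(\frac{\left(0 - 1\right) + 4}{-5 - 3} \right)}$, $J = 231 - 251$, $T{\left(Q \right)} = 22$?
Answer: $- \frac{1}{42} \approx -0.02381$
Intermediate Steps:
$J = -20$
$B = -42$ ($B = -20 - 22 = -42$)
$\frac{1}{B} = \frac{1}{-42} = - \frac{1}{42}$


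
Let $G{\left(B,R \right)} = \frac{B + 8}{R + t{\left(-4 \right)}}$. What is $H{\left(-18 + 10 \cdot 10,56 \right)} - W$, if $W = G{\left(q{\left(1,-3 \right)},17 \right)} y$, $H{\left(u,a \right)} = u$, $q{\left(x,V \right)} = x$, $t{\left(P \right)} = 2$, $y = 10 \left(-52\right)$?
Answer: $\frac{6238}{19} \approx 328.32$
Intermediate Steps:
$y = -520$
$G{\left(B,R \right)} = \frac{8 + B}{2 + R}$ ($G{\left(B,R \right)} = \frac{B + 8}{R + 2} = \frac{8 + B}{2 + R}$)
$W = - \frac{4680}{19}$ ($W = \frac{8 + 1}{2 + 17} \left(-520\right) = \frac{1}{19} \cdot 9 \left(-520\right) = \frac{9}{19} \left(-520\right) = - \frac{4680}{19} \approx -246.32$)
$H{\left(-18 + 10 \cdot 10,56 \right)} - W = \left(-18 + 10 \cdot 10\right) - - \frac{4680}{19} = \left(-18 + 100\right) + \frac{4680}{19} = 82 + \frac{4680}{19} = \frac{6238}{19}$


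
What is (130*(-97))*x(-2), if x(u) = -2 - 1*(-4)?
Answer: -25220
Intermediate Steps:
x(u) = 2 (x(u) = -2 + 4 = 2)
(130*(-97))*x(-2) = (130*(-97))*2 = -12610*2 = -25220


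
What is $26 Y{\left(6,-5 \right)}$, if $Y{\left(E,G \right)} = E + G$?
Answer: $26$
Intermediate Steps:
$26 Y{\left(6,-5 \right)} = 26 \left(6 - 5\right) = 26 \cdot 1 = 26$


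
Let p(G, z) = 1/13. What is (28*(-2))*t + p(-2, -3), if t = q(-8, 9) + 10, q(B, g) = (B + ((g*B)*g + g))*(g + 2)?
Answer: 5173897/13 ≈ 3.9799e+5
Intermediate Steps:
p(G, z) = 1/13
q(B, g) = (2 + g)*(B + g + B*g²) (q(B, g) = (B + ((B*g)*g + g))*(2 + g) = (B + (B*g² + g))*(2 + g) = (B + (g + B*g²))*(2 + g) = (B + g + B*g²)*(2 + g) = (2 + g)*(B + g + B*g²))
t = -7107 (t = (9² + 2*(-8) + 2*9 - 8*9 - 8*9³ + 2*(-8)*9²) + 10 = (81 - 16 + 18 - 72 - 8*729 + 2*(-8)*81) + 10 = (81 - 16 + 18 - 72 - 5832 - 1296) + 10 = -7117 + 10 = -7107)
(28*(-2))*t + p(-2, -3) = (28*(-2))*(-7107) + 1/13 = -56*(-7107) + 1/13 = 397992 + 1/13 = 5173897/13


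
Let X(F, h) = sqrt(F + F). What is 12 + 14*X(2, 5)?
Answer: 40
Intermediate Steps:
X(F, h) = sqrt(2)*sqrt(F) (X(F, h) = sqrt(2*F) = sqrt(2)*sqrt(F))
12 + 14*X(2, 5) = 12 + 14*(sqrt(2)*sqrt(2)) = 12 + 14*2 = 12 + 28 = 40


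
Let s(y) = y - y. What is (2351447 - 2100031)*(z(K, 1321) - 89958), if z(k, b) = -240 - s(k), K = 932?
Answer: -22677220368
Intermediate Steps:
s(y) = 0
z(k, b) = -240 (z(k, b) = -240 - 1*0 = -240 + 0 = -240)
(2351447 - 2100031)*(z(K, 1321) - 89958) = (2351447 - 2100031)*(-240 - 89958) = 251416*(-90198) = -22677220368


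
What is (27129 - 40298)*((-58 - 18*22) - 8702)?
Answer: 120575364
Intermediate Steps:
(27129 - 40298)*((-58 - 18*22) - 8702) = -13169*((-58 - 396) - 8702) = -13169*(-454 - 8702) = -13169*(-9156) = 120575364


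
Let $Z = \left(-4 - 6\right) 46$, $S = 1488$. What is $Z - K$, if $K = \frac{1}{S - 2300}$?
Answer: $- \frac{373519}{812} \approx -460.0$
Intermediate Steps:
$K = - \frac{1}{812}$ ($K = \frac{1}{1488 - 2300} = \frac{1}{-812} = - \frac{1}{812} \approx -0.0012315$)
$Z = -460$ ($Z = \left(-4 - 6\right) 46 = \left(-10\right) 46 = -460$)
$Z - K = -460 - - \frac{1}{812} = -460 + \frac{1}{812} = - \frac{373519}{812}$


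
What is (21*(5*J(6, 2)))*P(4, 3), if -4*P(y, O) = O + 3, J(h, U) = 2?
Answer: -315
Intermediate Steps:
P(y, O) = -¾ - O/4 (P(y, O) = -(O + 3)/4 = -(3 + O)/4 = -¾ - O/4)
(21*(5*J(6, 2)))*P(4, 3) = (21*(5*2))*(-¾ - ¼*3) = (21*10)*(-¾ - ¾) = 210*(-3/2) = -315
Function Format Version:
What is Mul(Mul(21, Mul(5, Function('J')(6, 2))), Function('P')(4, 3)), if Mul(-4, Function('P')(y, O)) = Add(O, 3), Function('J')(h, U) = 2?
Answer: -315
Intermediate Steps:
Function('P')(y, O) = Add(Rational(-3, 4), Mul(Rational(-1, 4), O)) (Function('P')(y, O) = Mul(Rational(-1, 4), Add(O, 3)) = Mul(Rational(-1, 4), Add(3, O)) = Add(Rational(-3, 4), Mul(Rational(-1, 4), O)))
Mul(Mul(21, Mul(5, Function('J')(6, 2))), Function('P')(4, 3)) = Mul(Mul(21, Mul(5, 2)), Add(Rational(-3, 4), Mul(Rational(-1, 4), 3))) = Mul(Mul(21, 10), Add(Rational(-3, 4), Rational(-3, 4))) = Mul(210, Rational(-3, 2)) = -315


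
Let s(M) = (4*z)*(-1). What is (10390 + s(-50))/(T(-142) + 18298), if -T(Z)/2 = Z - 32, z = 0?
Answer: 5195/9323 ≈ 0.55722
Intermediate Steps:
T(Z) = 64 - 2*Z (T(Z) = -2*(Z - 32) = -2*(-32 + Z) = 64 - 2*Z)
s(M) = 0 (s(M) = (4*0)*(-1) = 0*(-1) = 0)
(10390 + s(-50))/(T(-142) + 18298) = (10390 + 0)/((64 - 2*(-142)) + 18298) = 10390/((64 + 284) + 18298) = 10390/(348 + 18298) = 10390/18646 = 10390*(1/18646) = 5195/9323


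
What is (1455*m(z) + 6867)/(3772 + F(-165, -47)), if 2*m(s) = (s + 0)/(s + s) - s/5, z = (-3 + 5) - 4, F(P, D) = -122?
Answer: 30087/14600 ≈ 2.0608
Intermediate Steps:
z = -2 (z = 2 - 4 = -2)
m(s) = 1/4 - s/10 (m(s) = ((s + 0)/(s + s) - s/5)/2 = (s/((2*s)) - s/5)/2 = (s*(1/(2*s)) - s/5)/2 = (1/2 - s/5)/2 = 1/4 - s/10)
(1455*m(z) + 6867)/(3772 + F(-165, -47)) = (1455*(1/4 - 1/10*(-2)) + 6867)/(3772 - 122) = (1455*(1/4 + 1/5) + 6867)/3650 = (1455*(9/20) + 6867)*(1/3650) = (2619/4 + 6867)*(1/3650) = (30087/4)*(1/3650) = 30087/14600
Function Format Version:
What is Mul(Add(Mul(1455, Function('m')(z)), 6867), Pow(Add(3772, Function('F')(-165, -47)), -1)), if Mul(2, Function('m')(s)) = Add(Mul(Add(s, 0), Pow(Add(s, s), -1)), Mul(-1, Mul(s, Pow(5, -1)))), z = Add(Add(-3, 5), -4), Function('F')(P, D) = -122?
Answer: Rational(30087, 14600) ≈ 2.0608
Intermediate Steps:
z = -2 (z = Add(2, -4) = -2)
Function('m')(s) = Add(Rational(1, 4), Mul(Rational(-1, 10), s)) (Function('m')(s) = Mul(Rational(1, 2), Add(Mul(Add(s, 0), Pow(Add(s, s), -1)), Mul(-1, Mul(s, Pow(5, -1))))) = Mul(Rational(1, 2), Add(Mul(s, Pow(Mul(2, s), -1)), Mul(-1, Mul(s, Rational(1, 5))))) = Mul(Rational(1, 2), Add(Mul(s, Mul(Rational(1, 2), Pow(s, -1))), Mul(-1, Mul(Rational(1, 5), s)))) = Mul(Rational(1, 2), Add(Rational(1, 2), Mul(Rational(-1, 5), s))) = Add(Rational(1, 4), Mul(Rational(-1, 10), s)))
Mul(Add(Mul(1455, Function('m')(z)), 6867), Pow(Add(3772, Function('F')(-165, -47)), -1)) = Mul(Add(Mul(1455, Add(Rational(1, 4), Mul(Rational(-1, 10), -2))), 6867), Pow(Add(3772, -122), -1)) = Mul(Add(Mul(1455, Add(Rational(1, 4), Rational(1, 5))), 6867), Pow(3650, -1)) = Mul(Add(Mul(1455, Rational(9, 20)), 6867), Rational(1, 3650)) = Mul(Add(Rational(2619, 4), 6867), Rational(1, 3650)) = Mul(Rational(30087, 4), Rational(1, 3650)) = Rational(30087, 14600)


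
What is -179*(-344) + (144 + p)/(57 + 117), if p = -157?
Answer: 10714211/174 ≈ 61576.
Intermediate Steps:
-179*(-344) + (144 + p)/(57 + 117) = -179*(-344) + (144 - 157)/(57 + 117) = 61576 - 13/174 = 10714211/174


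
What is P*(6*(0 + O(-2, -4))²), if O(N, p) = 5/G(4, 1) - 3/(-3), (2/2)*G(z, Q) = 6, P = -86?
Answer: -5203/3 ≈ -1734.3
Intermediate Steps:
G(z, Q) = 6
O(N, p) = 11/6 (O(N, p) = 5/6 - 3/(-3) = 5*(⅙) - 3*(-⅓) = ⅚ + 1 = 11/6)
P*(6*(0 + O(-2, -4))²) = -516*(0 + 11/6)² = -516*(11/6)² = -516*121/36 = -86*121/6 = -5203/3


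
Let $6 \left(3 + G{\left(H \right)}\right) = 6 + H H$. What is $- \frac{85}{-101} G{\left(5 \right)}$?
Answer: $\frac{1105}{606} \approx 1.8234$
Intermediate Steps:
$G{\left(H \right)} = -2 + \frac{H^{2}}{6}$ ($G{\left(H \right)} = -3 + \frac{6 + H H}{6} = -3 + \frac{6 + H^{2}}{6} = -3 + \left(1 + \frac{H^{2}}{6}\right) = -2 + \frac{H^{2}}{6}$)
$- \frac{85}{-101} G{\left(5 \right)} = - \frac{85}{-101} \left(-2 + \frac{5^{2}}{6}\right) = \left(-85\right) \left(- \frac{1}{101}\right) \left(-2 + \frac{1}{6} \cdot 25\right) = \frac{85 \left(-2 + \frac{25}{6}\right)}{101} = \frac{85}{101} \cdot \frac{13}{6} = \frac{1105}{606}$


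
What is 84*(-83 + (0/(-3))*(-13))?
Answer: -6972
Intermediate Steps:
84*(-83 + (0/(-3))*(-13)) = 84*(-83 + (0*(-1/3))*(-13)) = 84*(-83 + 0*(-13)) = 84*(-83 + 0) = 84*(-83) = -6972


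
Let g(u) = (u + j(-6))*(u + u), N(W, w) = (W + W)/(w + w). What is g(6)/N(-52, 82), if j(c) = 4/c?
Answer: -1312/13 ≈ -100.92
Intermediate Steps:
N(W, w) = W/w (N(W, w) = (2*W)/((2*w)) = (2*W)*(1/(2*w)) = W/w)
g(u) = 2*u*(-2/3 + u) (g(u) = (u + 4/(-6))*(u + u) = (u + 4*(-1/6))*(2*u) = (u - 2/3)*(2*u) = (-2/3 + u)*(2*u) = 2*u*(-2/3 + u))
g(6)/N(-52, 82) = ((2/3)*6*(-2 + 3*6))/((-52/82)) = ((2/3)*6*(-2 + 18))/((-52*1/82)) = ((2/3)*6*16)/(-26/41) = 64*(-41/26) = -1312/13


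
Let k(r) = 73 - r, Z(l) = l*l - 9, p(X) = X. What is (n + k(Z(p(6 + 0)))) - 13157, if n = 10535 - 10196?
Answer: -12772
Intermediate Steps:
Z(l) = -9 + l² (Z(l) = l² - 9 = -9 + l²)
n = 339
(n + k(Z(p(6 + 0)))) - 13157 = (339 + (73 - (-9 + (6 + 0)²))) - 13157 = (339 + (73 - (-9 + 6²))) - 13157 = (339 + (73 - (-9 + 36))) - 13157 = (339 + (73 - 1*27)) - 13157 = (339 + (73 - 27)) - 13157 = (339 + 46) - 13157 = 385 - 13157 = -12772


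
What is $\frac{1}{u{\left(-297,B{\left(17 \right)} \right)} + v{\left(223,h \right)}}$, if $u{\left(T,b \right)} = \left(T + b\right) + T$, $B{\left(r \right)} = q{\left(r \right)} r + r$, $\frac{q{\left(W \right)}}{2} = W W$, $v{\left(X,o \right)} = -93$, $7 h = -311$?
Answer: $\frac{1}{9156} \approx 0.00010922$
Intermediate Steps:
$h = - \frac{311}{7}$ ($h = \frac{1}{7} \left(-311\right) = - \frac{311}{7} \approx -44.429$)
$q{\left(W \right)} = 2 W^{2}$ ($q{\left(W \right)} = 2 W W = 2 W^{2}$)
$B{\left(r \right)} = r + 2 r^{3}$ ($B{\left(r \right)} = 2 r^{2} r + r = 2 r^{3} + r = r + 2 r^{3}$)
$u{\left(T,b \right)} = b + 2 T$
$\frac{1}{u{\left(-297,B{\left(17 \right)} \right)} + v{\left(223,h \right)}} = \frac{1}{\left(\left(17 + 2 \cdot 17^{3}\right) + 2 \left(-297\right)\right) - 93} = \frac{1}{\left(\left(17 + 2 \cdot 4913\right) - 594\right) - 93} = \frac{1}{\left(\left(17 + 9826\right) - 594\right) - 93} = \frac{1}{\left(9843 - 594\right) - 93} = \frac{1}{9249 - 93} = \frac{1}{9156}$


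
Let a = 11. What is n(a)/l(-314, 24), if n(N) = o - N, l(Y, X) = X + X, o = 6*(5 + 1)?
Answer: 25/48 ≈ 0.52083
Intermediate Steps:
o = 36 (o = 6*6 = 36)
l(Y, X) = 2*X
n(N) = 36 - N
n(a)/l(-314, 24) = (36 - 1*11)/((2*24)) = (36 - 11)/48 = 25*(1/48) = 25/48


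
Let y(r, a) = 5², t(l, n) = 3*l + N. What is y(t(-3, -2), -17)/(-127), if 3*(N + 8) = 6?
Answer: -25/127 ≈ -0.19685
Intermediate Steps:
N = -6 (N = -8 + (⅓)*6 = -8 + 2 = -6)
t(l, n) = -6 + 3*l (t(l, n) = 3*l - 6 = -6 + 3*l)
y(r, a) = 25
y(t(-3, -2), -17)/(-127) = 25/(-127) = 25*(-1/127) = -25/127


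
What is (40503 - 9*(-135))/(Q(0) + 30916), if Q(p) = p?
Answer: 20859/15458 ≈ 1.3494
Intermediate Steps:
(40503 - 9*(-135))/(Q(0) + 30916) = (40503 - 9*(-135))/(0 + 30916) = (40503 + 1215)/30916 = 41718*(1/30916) = 20859/15458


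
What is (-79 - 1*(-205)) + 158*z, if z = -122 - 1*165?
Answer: -45220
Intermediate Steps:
z = -287 (z = -122 - 165 = -287)
(-79 - 1*(-205)) + 158*z = (-79 - 1*(-205)) + 158*(-287) = (-79 + 205) - 45346 = 126 - 45346 = -45220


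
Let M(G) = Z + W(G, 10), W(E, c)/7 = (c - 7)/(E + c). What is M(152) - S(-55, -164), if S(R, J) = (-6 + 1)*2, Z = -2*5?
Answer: 7/54 ≈ 0.12963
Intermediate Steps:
W(E, c) = 7*(-7 + c)/(E + c) (W(E, c) = 7*((c - 7)/(E + c)) = 7*((-7 + c)/(E + c)) = 7*(-7 + c)/(E + c))
Z = -10
S(R, J) = -10 (S(R, J) = -5*2 = -10)
M(G) = -10 + 21/(10 + G) (M(G) = -10 + 7*(-7 + 10)/(G + 10) = -10 + 7*3/(10 + G) = -10 + 21/(10 + G))
M(152) - S(-55, -164) = (-79 - 10*152)/(10 + 152) - 1*(-10) = (-79 - 1520)/162 + 10 = (1/162)*(-1599) + 10 = -533/54 + 10 = 7/54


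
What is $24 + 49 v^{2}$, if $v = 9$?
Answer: $3993$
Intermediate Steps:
$24 + 49 v^{2} = 24 + 49 \cdot 9^{2} = 24 + 49 \cdot 81 = 24 + 3969 = 3993$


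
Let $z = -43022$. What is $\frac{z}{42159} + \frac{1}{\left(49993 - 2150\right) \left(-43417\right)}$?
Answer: $- \frac{89365278264841}{87572655027429} \approx -1.0205$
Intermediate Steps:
$\frac{z}{42159} + \frac{1}{\left(49993 - 2150\right) \left(-43417\right)} = - \frac{43022}{42159} + \frac{1}{\left(49993 - 2150\right) \left(-43417\right)} = \left(-43022\right) \frac{1}{42159} + \frac{1}{47843} \left(- \frac{1}{43417}\right) = - \frac{43022}{42159} + \frac{1}{47843} \left(- \frac{1}{43417}\right) = - \frac{43022}{42159} - \frac{1}{2077199531} = - \frac{89365278264841}{87572655027429}$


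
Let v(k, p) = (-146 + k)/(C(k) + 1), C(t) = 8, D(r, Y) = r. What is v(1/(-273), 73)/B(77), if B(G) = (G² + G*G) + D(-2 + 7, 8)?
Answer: -39859/29147391 ≈ -0.0013675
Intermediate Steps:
v(k, p) = -146/9 + k/9 (v(k, p) = (-146 + k)/(8 + 1) = (-146 + k)/9 = (-146 + k)*(⅑) = -146/9 + k/9)
B(G) = 5 + 2*G² (B(G) = (G² + G*G) + (-2 + 7) = (G² + G²) + 5 = 2*G² + 5 = 5 + 2*G²)
v(1/(-273), 73)/B(77) = (-146/9 + (⅑)/(-273))/(5 + 2*77²) = (-146/9 + (⅑)*(-1/273))/(5 + 2*5929) = (-146/9 - 1/2457)/(5 + 11858) = -39859/2457/11863 = -39859/2457*1/11863 = -39859/29147391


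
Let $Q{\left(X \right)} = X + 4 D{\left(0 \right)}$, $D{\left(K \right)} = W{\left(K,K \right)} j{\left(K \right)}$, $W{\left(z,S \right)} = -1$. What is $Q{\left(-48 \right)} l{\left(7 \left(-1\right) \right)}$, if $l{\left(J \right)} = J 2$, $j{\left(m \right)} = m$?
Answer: $672$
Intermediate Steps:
$l{\left(J \right)} = 2 J$
$D{\left(K \right)} = - K$
$Q{\left(X \right)} = X$ ($Q{\left(X \right)} = X + 4 \left(\left(-1\right) 0\right) = X + 4 \cdot 0 = X + 0 = X$)
$Q{\left(-48 \right)} l{\left(7 \left(-1\right) \right)} = - 48 \cdot 2 \cdot 7 \left(-1\right) = - 48 \cdot 2 \left(-7\right) = \left(-48\right) \left(-14\right) = 672$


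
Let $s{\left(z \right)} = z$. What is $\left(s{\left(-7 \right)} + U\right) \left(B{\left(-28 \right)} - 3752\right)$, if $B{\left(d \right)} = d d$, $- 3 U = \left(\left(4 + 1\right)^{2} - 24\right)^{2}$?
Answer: $\frac{65296}{3} \approx 21765.0$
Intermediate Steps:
$U = - \frac{1}{3}$ ($U = - \frac{\left(\left(4 + 1\right)^{2} - 24\right)^{2}}{3} = - \frac{\left(5^{2} - 24\right)^{2}}{3} = - \frac{\left(25 - 24\right)^{2}}{3} = - \frac{1^{2}}{3} = \left(- \frac{1}{3}\right) 1 = - \frac{1}{3} \approx -0.33333$)
$B{\left(d \right)} = d^{2}$
$\left(s{\left(-7 \right)} + U\right) \left(B{\left(-28 \right)} - 3752\right) = \left(-7 - \frac{1}{3}\right) \left(\left(-28\right)^{2} - 3752\right) = - \frac{22 \left(784 - 3752\right)}{3} = \left(- \frac{22}{3}\right) \left(-2968\right) = \frac{65296}{3}$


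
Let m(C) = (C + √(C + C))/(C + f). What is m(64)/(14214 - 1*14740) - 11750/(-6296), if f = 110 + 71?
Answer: 378454889/202841380 - 4*√2/64435 ≈ 1.8657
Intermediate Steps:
f = 181
m(C) = (C + √2*√C)/(181 + C) (m(C) = (C + √(C + C))/(C + 181) = (C + √(2*C))/(181 + C) = (C + √2*√C)/(181 + C))
m(64)/(14214 - 1*14740) - 11750/(-6296) = ((64 + √2*√64)/(181 + 64))/(14214 - 1*14740) - 11750/(-6296) = ((64 + √2*8)/245)/(14214 - 14740) - 11750*(-1/6296) = ((64 + 8*√2)/245)/(-526) + 5875/3148 = (64/245 + 8*√2/245)*(-1/526) + 5875/3148 = (-32/64435 - 4*√2/64435) + 5875/3148 = 378454889/202841380 - 4*√2/64435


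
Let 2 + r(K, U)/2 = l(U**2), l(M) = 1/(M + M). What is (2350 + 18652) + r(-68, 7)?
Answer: 1028903/49 ≈ 20998.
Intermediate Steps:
l(M) = 1/(2*M)
r(K, U) = -4 + U**(-2) (r(K, U) = -4 + 2*(1/(2*(U**2))) = -4 + 2*(1/(2*U**2)) = -4 + U**(-2))
(2350 + 18652) + r(-68, 7) = (2350 + 18652) + (-4 + 7**(-2)) = 21002 + (-4 + 1/49) = 21002 - 195/49 = 1028903/49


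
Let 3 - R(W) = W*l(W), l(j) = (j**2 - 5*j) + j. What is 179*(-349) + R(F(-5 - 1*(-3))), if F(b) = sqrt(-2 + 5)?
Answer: -62456 - 3*sqrt(3) ≈ -62461.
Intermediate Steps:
l(j) = j**2 - 4*j
F(b) = sqrt(3)
R(W) = 3 - W**2*(-4 + W) (R(W) = 3 - W*W*(-4 + W) = 3 - W**2*(-4 + W))
179*(-349) + R(F(-5 - 1*(-3))) = 179*(-349) + (3 + (sqrt(3))**2*(4 - sqrt(3))) = -62471 + (3 + 3*(4 - sqrt(3))) = -62471 + (3 + (12 - 3*sqrt(3))) = -62471 + (15 - 3*sqrt(3)) = -62456 - 3*sqrt(3)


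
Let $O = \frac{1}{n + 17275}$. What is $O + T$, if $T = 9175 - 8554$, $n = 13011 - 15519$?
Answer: $\frac{9170308}{14767} \approx 621.0$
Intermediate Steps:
$n = -2508$ ($n = 13011 - 15519 = -2508$)
$T = 621$ ($T = 9175 - 8554 = 621$)
$O = \frac{1}{14767}$ ($O = \frac{1}{-2508 + 17275} = \frac{1}{14767} \approx 6.7719 \cdot 10^{-5}$)
$O + T = \frac{1}{14767} + 621 = \frac{9170308}{14767}$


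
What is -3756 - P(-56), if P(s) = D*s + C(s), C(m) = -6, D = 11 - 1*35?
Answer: -5094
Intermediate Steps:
D = -24 (D = 11 - 35 = -24)
P(s) = -6 - 24*s (P(s) = -24*s - 6 = -6 - 24*s)
-3756 - P(-56) = -3756 - (-6 - 24*(-56)) = -3756 - (-6 + 1344) = -3756 - 1*1338 = -3756 - 1338 = -5094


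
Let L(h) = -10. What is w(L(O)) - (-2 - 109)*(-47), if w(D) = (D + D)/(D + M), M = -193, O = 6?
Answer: -1059031/203 ≈ -5216.9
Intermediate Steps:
w(D) = 2*D/(-193 + D) (w(D) = (D + D)/(D - 193) = (2*D)/(-193 + D) = 2*D/(-193 + D))
w(L(O)) - (-2 - 109)*(-47) = 2*(-10)/(-193 - 10) - (-2 - 109)*(-47) = 2*(-10)/(-203) - (-111)*(-47) = 2*(-10)*(-1/203) - 1*5217 = 20/203 - 5217 = -1059031/203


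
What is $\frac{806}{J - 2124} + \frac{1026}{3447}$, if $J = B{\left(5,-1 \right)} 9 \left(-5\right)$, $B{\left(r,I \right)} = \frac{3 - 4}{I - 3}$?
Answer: $- \frac{20086}{251631} \approx -0.079823$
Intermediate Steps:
$B{\left(r,I \right)} = - \frac{1}{-3 + I}$
$J = - \frac{45}{4}$ ($J = - \frac{1}{-3 - 1} \cdot 9 \left(-5\right) = - \frac{1}{-4} \cdot 9 \left(-5\right) = \left(-1\right) \left(- \frac{1}{4}\right) 9 \left(-5\right) = \frac{1}{4} \cdot 9 \left(-5\right) = \frac{9}{4} \left(-5\right) = - \frac{45}{4} \approx -11.25$)
$\frac{806}{J - 2124} + \frac{1026}{3447} = \frac{806}{- \frac{45}{4} - 2124} + \frac{1026}{3447} = \frac{806}{- \frac{8541}{4}} + 1026 \cdot \frac{1}{3447} = 806 \left(- \frac{4}{8541}\right) + \frac{114}{383} = - \frac{248}{657} + \frac{114}{383} = - \frac{20086}{251631}$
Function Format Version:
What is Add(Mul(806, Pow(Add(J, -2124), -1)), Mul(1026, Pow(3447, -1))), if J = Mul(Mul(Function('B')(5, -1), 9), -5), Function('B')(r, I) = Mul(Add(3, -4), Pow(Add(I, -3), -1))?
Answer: Rational(-20086, 251631) ≈ -0.079823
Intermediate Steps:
Function('B')(r, I) = Mul(-1, Pow(Add(-3, I), -1))
J = Rational(-45, 4) (J = Mul(Mul(Mul(-1, Pow(Add(-3, -1), -1)), 9), -5) = Mul(Mul(Mul(-1, Pow(-4, -1)), 9), -5) = Mul(Mul(Mul(-1, Rational(-1, 4)), 9), -5) = Mul(Mul(Rational(1, 4), 9), -5) = Mul(Rational(9, 4), -5) = Rational(-45, 4) ≈ -11.250)
Add(Mul(806, Pow(Add(J, -2124), -1)), Mul(1026, Pow(3447, -1))) = Add(Mul(806, Pow(Add(Rational(-45, 4), -2124), -1)), Mul(1026, Pow(3447, -1))) = Add(Mul(806, Pow(Rational(-8541, 4), -1)), Mul(1026, Rational(1, 3447))) = Add(Mul(806, Rational(-4, 8541)), Rational(114, 383)) = Add(Rational(-248, 657), Rational(114, 383)) = Rational(-20086, 251631)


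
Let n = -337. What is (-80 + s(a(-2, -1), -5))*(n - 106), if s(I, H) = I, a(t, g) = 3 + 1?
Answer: 33668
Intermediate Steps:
a(t, g) = 4
(-80 + s(a(-2, -1), -5))*(n - 106) = (-80 + 4)*(-337 - 106) = -76*(-443) = 33668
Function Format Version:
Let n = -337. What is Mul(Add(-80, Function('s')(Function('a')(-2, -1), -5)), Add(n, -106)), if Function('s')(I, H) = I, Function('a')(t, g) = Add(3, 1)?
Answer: 33668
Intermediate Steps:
Function('a')(t, g) = 4
Mul(Add(-80, Function('s')(Function('a')(-2, -1), -5)), Add(n, -106)) = Mul(Add(-80, 4), Add(-337, -106)) = Mul(-76, -443) = 33668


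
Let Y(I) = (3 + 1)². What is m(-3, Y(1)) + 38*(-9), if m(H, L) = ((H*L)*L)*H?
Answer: 1962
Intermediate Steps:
Y(I) = 16 (Y(I) = 4² = 16)
m(H, L) = H²*L² (m(H, L) = (H*L²)*H = H²*L²)
m(-3, Y(1)) + 38*(-9) = (-3)²*16² + 38*(-9) = 9*256 - 342 = 2304 - 342 = 1962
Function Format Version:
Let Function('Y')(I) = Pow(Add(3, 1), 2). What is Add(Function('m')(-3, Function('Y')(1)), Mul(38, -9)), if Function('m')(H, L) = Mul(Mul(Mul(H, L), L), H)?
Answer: 1962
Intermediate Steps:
Function('Y')(I) = 16 (Function('Y')(I) = Pow(4, 2) = 16)
Function('m')(H, L) = Mul(Pow(H, 2), Pow(L, 2)) (Function('m')(H, L) = Mul(Mul(H, Pow(L, 2)), H) = Mul(Pow(H, 2), Pow(L, 2)))
Add(Function('m')(-3, Function('Y')(1)), Mul(38, -9)) = Add(Mul(Pow(-3, 2), Pow(16, 2)), Mul(38, -9)) = Add(Mul(9, 256), -342) = Add(2304, -342) = 1962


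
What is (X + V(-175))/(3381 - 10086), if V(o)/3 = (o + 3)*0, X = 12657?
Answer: -4219/2235 ≈ -1.8877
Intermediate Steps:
V(o) = 0 (V(o) = 3*((o + 3)*0) = 3*((3 + o)*0) = 3*0 = 0)
(X + V(-175))/(3381 - 10086) = (12657 + 0)/(3381 - 10086) = 12657/(-6705) = 12657*(-1/6705) = -4219/2235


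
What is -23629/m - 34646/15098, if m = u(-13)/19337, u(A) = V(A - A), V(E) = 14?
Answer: -3449243824699/105686 ≈ -3.2637e+7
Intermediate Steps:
u(A) = 14
m = 14/19337 ≈ 0.00072400
-23629/m - 34646/15098 = -23629/14/19337 - 34646/15098 = -23629*19337/14 - 34646*1/15098 = -456913973/14 - 17323/7549 = -3449243824699/105686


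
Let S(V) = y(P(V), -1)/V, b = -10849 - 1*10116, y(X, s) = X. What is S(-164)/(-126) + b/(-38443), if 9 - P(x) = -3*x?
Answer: 19745371/37827912 ≈ 0.52198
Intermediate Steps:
P(x) = 9 + 3*x (P(x) = 9 - (-3)*x = 9 + 3*x)
b = -20965 (b = -10849 - 10116 = -20965)
S(V) = (9 + 3*V)/V
S(-164)/(-126) + b/(-38443) = (3 + 9/(-164))/(-126) - 20965/(-38443) = (3 + 9*(-1/164))*(-1/126) - 20965*(-1/38443) = (3 - 9/164)*(-1/126) + 20965/38443 = (483/164)*(-1/126) + 20965/38443 = -23/984 + 20965/38443 = 19745371/37827912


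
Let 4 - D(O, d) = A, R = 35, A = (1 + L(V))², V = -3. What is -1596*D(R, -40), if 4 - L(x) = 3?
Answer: 0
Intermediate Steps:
L(x) = 1 (L(x) = 4 - 1*3 = 4 - 3 = 1)
A = 4 (A = (1 + 1)² = 2² = 4)
D(O, d) = 0 (D(O, d) = 4 - 1*4 = 4 - 4 = 0)
-1596*D(R, -40) = -1596*0 = 0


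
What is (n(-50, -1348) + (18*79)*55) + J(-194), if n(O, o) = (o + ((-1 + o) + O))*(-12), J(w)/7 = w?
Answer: 109816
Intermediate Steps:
J(w) = 7*w
n(O, o) = 12 - 24*o - 12*O (n(O, o) = (o + (-1 + O + o))*(-12) = (-1 + O + 2*o)*(-12) = 12 - 24*o - 12*O)
(n(-50, -1348) + (18*79)*55) + J(-194) = ((12 - 24*(-1348) - 12*(-50)) + (18*79)*55) + 7*(-194) = ((12 + 32352 + 600) + 1422*55) - 1358 = (32964 + 78210) - 1358 = 111174 - 1358 = 109816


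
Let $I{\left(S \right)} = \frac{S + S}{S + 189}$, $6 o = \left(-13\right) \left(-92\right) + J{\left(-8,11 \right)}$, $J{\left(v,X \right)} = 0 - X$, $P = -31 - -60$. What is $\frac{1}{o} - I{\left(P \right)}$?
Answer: $- \frac{11237}{43055} \approx -0.26099$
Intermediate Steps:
$P = 29$ ($P = -31 + 60 = 29$)
$J{\left(v,X \right)} = - X$
$o = \frac{395}{2}$ ($o = \frac{\left(-13\right) \left(-92\right) - 11}{6} = \frac{1196 - 11}{6} = \frac{1}{6} \cdot 1185 = \frac{395}{2} \approx 197.5$)
$I{\left(S \right)} = \frac{2 S}{189 + S}$
$\frac{1}{o} - I{\left(P \right)} = \frac{1}{\frac{395}{2}} - 2 \cdot 29 \frac{1}{189 + 29} = \frac{2}{395} - 2 \cdot 29 \cdot \frac{1}{218} = \frac{2}{395} - \frac{29}{109} = - \frac{11237}{43055}$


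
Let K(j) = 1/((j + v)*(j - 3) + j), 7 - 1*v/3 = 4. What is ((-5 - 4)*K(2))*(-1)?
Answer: -1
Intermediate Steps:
v = 9 (v = 21 - 3*4 = 21 - 12 = 9)
K(j) = 1/(j + (-3 + j)*(9 + j)) (K(j) = 1/((j + 9)*(j - 3) + j) = 1/((9 + j)*(-3 + j) + j) = 1/((-3 + j)*(9 + j) + j) = 1/(j + (-3 + j)*(9 + j)))
((-5 - 4)*K(2))*(-1) = ((-5 - 4)/(-27 + 2**2 + 7*2))*(-1) = -9/(-27 + 4 + 14)*(-1) = -9/(-9)*(-1) = -9*(-1/9)*(-1) = 1*(-1) = -1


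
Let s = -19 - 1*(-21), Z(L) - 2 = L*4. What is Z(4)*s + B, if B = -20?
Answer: 16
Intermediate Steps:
Z(L) = 2 + 4*L (Z(L) = 2 + L*4 = 2 + 4*L)
s = 2 (s = -19 + 21 = 2)
Z(4)*s + B = (2 + 4*4)*2 - 20 = (2 + 16)*2 - 20 = 18*2 - 20 = 36 - 20 = 16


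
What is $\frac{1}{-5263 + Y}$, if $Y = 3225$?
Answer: $- \frac{1}{2038} \approx -0.00049068$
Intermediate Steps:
$\frac{1}{-5263 + Y} = \frac{1}{-5263 + 3225} = \frac{1}{-2038} = - \frac{1}{2038}$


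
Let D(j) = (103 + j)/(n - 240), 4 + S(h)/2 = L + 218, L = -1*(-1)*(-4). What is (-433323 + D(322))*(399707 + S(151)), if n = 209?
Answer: -5375081246626/31 ≈ -1.7339e+11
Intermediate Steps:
L = -4 (L = 1*(-4) = -4)
S(h) = 420 (S(h) = -8 + 2*(-4 + 218) = -8 + 2*214 = -8 + 428 = 420)
D(j) = -103/31 - j/31 (D(j) = (103 + j)/(209 - 240) = (103 + j)/(-31) = (103 + j)*(-1/31) = -103/31 - j/31)
(-433323 + D(322))*(399707 + S(151)) = (-433323 + (-103/31 - 1/31*322))*(399707 + 420) = (-433323 + (-103/31 - 322/31))*400127 = (-433323 - 425/31)*400127 = -13433438/31*400127 = -5375081246626/31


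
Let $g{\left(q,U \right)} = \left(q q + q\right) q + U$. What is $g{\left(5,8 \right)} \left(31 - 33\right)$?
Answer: $-316$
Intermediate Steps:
$g{\left(q,U \right)} = U + q \left(q + q^{2}\right)$ ($g{\left(q,U \right)} = \left(q^{2} + q\right) q + U = \left(q + q^{2}\right) q + U = q \left(q + q^{2}\right) + U = U + q \left(q + q^{2}\right)$)
$g{\left(5,8 \right)} \left(31 - 33\right) = \left(8 + 5^{2} + 5^{3}\right) \left(31 - 33\right) = \left(8 + 25 + 125\right) \left(-2\right) = 158 \left(-2\right) = -316$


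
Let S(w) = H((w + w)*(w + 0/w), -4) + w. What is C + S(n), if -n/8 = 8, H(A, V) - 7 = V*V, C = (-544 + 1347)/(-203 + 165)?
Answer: -2361/38 ≈ -62.132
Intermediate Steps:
C = -803/38 (C = 803/(-38) = 803*(-1/38) = -803/38 ≈ -21.132)
H(A, V) = 7 + V² (H(A, V) = 7 + V*V = 7 + V²)
n = -64 (n = -8*8 = -64)
S(w) = 23 + w (S(w) = (7 + (-4)²) + w = (7 + 16) + w = 23 + w)
C + S(n) = -803/38 + (23 - 64) = -803/38 - 41 = -2361/38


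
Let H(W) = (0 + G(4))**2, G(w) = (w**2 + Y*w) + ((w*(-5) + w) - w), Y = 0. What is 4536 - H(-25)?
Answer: 4520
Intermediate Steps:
G(w) = w**2 - 5*w (G(w) = (w**2 + 0*w) + ((w*(-5) + w) - w) = (w**2 + 0) + ((-5*w + w) - w) = w**2 + (-4*w - w) = w**2 - 5*w)
H(W) = 16 (H(W) = (0 + 4*(-5 + 4))**2 = (0 + 4*(-1))**2 = (0 - 4)**2 = (-4)**2 = 16)
4536 - H(-25) = 4536 - 1*16 = 4536 - 16 = 4520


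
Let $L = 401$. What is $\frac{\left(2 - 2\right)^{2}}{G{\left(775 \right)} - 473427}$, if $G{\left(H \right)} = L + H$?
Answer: $0$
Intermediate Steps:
$G{\left(H \right)} = 401 + H$
$\frac{\left(2 - 2\right)^{2}}{G{\left(775 \right)} - 473427} = \frac{\left(2 - 2\right)^{2}}{\left(401 + 775\right) - 473427} = \frac{0^{2}}{1176 - 473427} = \frac{1}{-472251} \cdot 0 = \left(- \frac{1}{472251}\right) 0 = 0$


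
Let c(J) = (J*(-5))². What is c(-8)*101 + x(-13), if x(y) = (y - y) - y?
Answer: 161613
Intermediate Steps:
x(y) = -y (x(y) = 0 - y = -y)
c(J) = 25*J² (c(J) = (-5*J)² = 25*J²)
c(-8)*101 + x(-13) = (25*(-8)²)*101 - 1*(-13) = (25*64)*101 + 13 = 1600*101 + 13 = 161600 + 13 = 161613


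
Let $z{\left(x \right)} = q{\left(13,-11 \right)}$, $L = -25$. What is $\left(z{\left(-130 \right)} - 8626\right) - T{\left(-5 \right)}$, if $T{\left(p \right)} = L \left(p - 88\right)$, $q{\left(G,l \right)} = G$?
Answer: $-10938$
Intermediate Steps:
$z{\left(x \right)} = 13$
$T{\left(p \right)} = 2200 - 25 p$ ($T{\left(p \right)} = - 25 \left(p - 88\right) = - 25 \left(-88 + p\right) = 2200 - 25 p$)
$\left(z{\left(-130 \right)} - 8626\right) - T{\left(-5 \right)} = \left(13 - 8626\right) - \left(2200 - -125\right) = -8613 - \left(2200 + 125\right) = -8613 - 2325 = -10938$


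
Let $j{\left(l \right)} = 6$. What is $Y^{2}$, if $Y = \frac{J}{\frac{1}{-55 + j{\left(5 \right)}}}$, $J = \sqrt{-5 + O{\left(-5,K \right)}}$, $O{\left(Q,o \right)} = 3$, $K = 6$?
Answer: $-4802$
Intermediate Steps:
$J = i \sqrt{2}$ ($J = \sqrt{-5 + 3} = \sqrt{-2} = i \sqrt{2} \approx 1.4142 i$)
$Y = - 49 i \sqrt{2}$ ($Y = \frac{i \sqrt{2}}{\frac{1}{-55 + 6}} = \frac{i \sqrt{2}}{\frac{1}{-49}} = \frac{i \sqrt{2}}{- \frac{1}{49}} = i \sqrt{2} \left(-49\right) = - 49 i \sqrt{2} \approx - 69.297 i$)
$Y^{2} = \left(- 49 i \sqrt{2}\right)^{2} = -4802$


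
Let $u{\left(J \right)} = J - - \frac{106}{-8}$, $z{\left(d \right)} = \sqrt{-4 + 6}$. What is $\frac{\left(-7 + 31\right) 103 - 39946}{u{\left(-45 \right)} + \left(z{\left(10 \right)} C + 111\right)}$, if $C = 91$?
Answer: $\frac{31628056}{220471} - \frac{54562144 \sqrt{2}}{220471} \approx -206.53$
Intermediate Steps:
$z{\left(d \right)} = \sqrt{2}$
$u{\left(J \right)} = - \frac{53}{4} + J$ ($u{\left(J \right)} = J - \left(-106\right) \left(- \frac{1}{8}\right) = J - \frac{53}{4} = - \frac{53}{4} + J$)
$\frac{\left(-7 + 31\right) 103 - 39946}{u{\left(-45 \right)} + \left(z{\left(10 \right)} C + 111\right)} = \frac{\left(-7 + 31\right) 103 - 39946}{\left(- \frac{53}{4} - 45\right) + \left(\sqrt{2} \cdot 91 + 111\right)} = \frac{24 \cdot 103 - 39946}{- \frac{233}{4} + \left(91 \sqrt{2} + 111\right)} = \frac{2472 - 39946}{- \frac{233}{4} + \left(111 + 91 \sqrt{2}\right)} = - \frac{37474}{\frac{211}{4} + 91 \sqrt{2}}$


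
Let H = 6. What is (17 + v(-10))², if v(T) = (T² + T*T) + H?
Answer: 49729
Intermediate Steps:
v(T) = 6 + 2*T² (v(T) = (T² + T*T) + 6 = (T² + T²) + 6 = 2*T² + 6 = 6 + 2*T²)
(17 + v(-10))² = (17 + (6 + 2*(-10)²))² = (17 + (6 + 2*100))² = (17 + (6 + 200))² = (17 + 206)² = 223² = 49729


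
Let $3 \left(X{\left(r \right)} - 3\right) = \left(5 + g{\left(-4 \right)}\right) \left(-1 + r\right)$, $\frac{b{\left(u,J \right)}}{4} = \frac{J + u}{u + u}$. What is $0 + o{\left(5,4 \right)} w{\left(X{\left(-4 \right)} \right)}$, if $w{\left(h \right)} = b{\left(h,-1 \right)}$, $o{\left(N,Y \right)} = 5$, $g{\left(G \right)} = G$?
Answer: $\frac{5}{2} \approx 2.5$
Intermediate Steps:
$b{\left(u,J \right)} = \frac{2 \left(J + u\right)}{u}$ ($b{\left(u,J \right)} = 4 \frac{J + u}{u + u} = 4 \frac{J + u}{2 u} = \frac{2 \left(J + u\right)}{u}$)
$X{\left(r \right)} = \frac{8}{3} + \frac{r}{3}$ ($X{\left(r \right)} = 3 + \frac{\left(5 - 4\right) \left(-1 + r\right)}{3} = 3 + \frac{1 \left(-1 + r\right)}{3} = 3 + \frac{-1 + r}{3} = 3 + \left(- \frac{1}{3} + \frac{r}{3}\right) = \frac{8}{3} + \frac{r}{3}$)
$w{\left(h \right)} = 2 - \frac{2}{h}$ ($w{\left(h \right)} = 2 + 2 \left(-1\right) \frac{1}{h} = 2 - \frac{2}{h}$)
$0 + o{\left(5,4 \right)} w{\left(X{\left(-4 \right)} \right)} = 0 + 5 \left(2 - \frac{2}{\frac{8}{3} + \frac{1}{3} \left(-4\right)}\right) = 0 + 5 \left(2 - \frac{2}{\frac{8}{3} - \frac{4}{3}}\right) = 0 + 5 \left(2 - \frac{2}{\frac{4}{3}}\right) = 0 + 5 \left(2 - \frac{3}{2}\right) = 0 + 5 \cdot \frac{1}{2} = 0 + \frac{5}{2} = \frac{5}{2}$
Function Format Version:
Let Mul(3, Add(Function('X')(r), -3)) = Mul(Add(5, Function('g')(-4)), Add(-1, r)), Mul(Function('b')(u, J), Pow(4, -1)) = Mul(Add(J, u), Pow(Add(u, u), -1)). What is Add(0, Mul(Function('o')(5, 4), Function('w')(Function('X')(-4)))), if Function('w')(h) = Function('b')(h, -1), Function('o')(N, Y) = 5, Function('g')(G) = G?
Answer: Rational(5, 2) ≈ 2.5000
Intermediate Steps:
Function('b')(u, J) = Mul(2, Pow(u, -1), Add(J, u)) (Function('b')(u, J) = Mul(4, Mul(Add(J, u), Pow(Add(u, u), -1))) = Mul(4, Mul(Add(J, u), Pow(Mul(2, u), -1))) = Mul(4, Mul(Add(J, u), Mul(Rational(1, 2), Pow(u, -1)))) = Mul(4, Mul(Rational(1, 2), Pow(u, -1), Add(J, u))) = Mul(2, Pow(u, -1), Add(J, u)))
Function('X')(r) = Add(Rational(8, 3), Mul(Rational(1, 3), r)) (Function('X')(r) = Add(3, Mul(Rational(1, 3), Mul(Add(5, -4), Add(-1, r)))) = Add(3, Mul(Rational(1, 3), Mul(1, Add(-1, r)))) = Add(3, Mul(Rational(1, 3), Add(-1, r))) = Add(3, Add(Rational(-1, 3), Mul(Rational(1, 3), r))) = Add(Rational(8, 3), Mul(Rational(1, 3), r)))
Function('w')(h) = Add(2, Mul(-2, Pow(h, -1))) (Function('w')(h) = Add(2, Mul(2, -1, Pow(h, -1))) = Add(2, Mul(-2, Pow(h, -1))))
Add(0, Mul(Function('o')(5, 4), Function('w')(Function('X')(-4)))) = Add(0, Mul(5, Add(2, Mul(-2, Pow(Add(Rational(8, 3), Mul(Rational(1, 3), -4)), -1))))) = Add(0, Mul(5, Add(2, Mul(-2, Pow(Add(Rational(8, 3), Rational(-4, 3)), -1))))) = Add(0, Mul(5, Add(2, Mul(-2, Pow(Rational(4, 3), -1))))) = Add(0, Mul(5, Add(2, Mul(-2, Rational(3, 4))))) = Add(0, Mul(5, Add(2, Rational(-3, 2)))) = Add(0, Mul(5, Rational(1, 2))) = Add(0, Rational(5, 2)) = Rational(5, 2)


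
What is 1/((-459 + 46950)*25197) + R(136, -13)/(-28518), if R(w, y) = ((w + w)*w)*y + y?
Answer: 187784340748787/11135649008862 ≈ 16.863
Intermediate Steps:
R(w, y) = y + 2*y*w² (R(w, y) = ((2*w)*w)*y + y = (2*w²)*y + y = 2*y*w² + y = y + 2*y*w²)
1/((-459 + 46950)*25197) + R(136, -13)/(-28518) = 1/((-459 + 46950)*25197) - 13*(1 + 2*136²)/(-28518) = (1/25197)/46491 - 13*(1 + 2*18496)*(-1/28518) = (1/46491)*(1/25197) - 13*(1 + 36992)*(-1/28518) = 1/1171433727 - 13*36993*(-1/28518) = 1/1171433727 - 480909*(-1/28518) = 1/1171433727 + 160303/9506 = 187784340748787/11135649008862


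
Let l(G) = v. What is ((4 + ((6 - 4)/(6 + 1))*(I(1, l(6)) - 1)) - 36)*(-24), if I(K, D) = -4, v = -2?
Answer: 5616/7 ≈ 802.29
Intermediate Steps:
l(G) = -2
((4 + ((6 - 4)/(6 + 1))*(I(1, l(6)) - 1)) - 36)*(-24) = ((4 + ((6 - 4)/(6 + 1))*(-4 - 1)) - 36)*(-24) = ((4 + (2/7)*(-5)) - 36)*(-24) = ((4 - 10/7) - 36)*(-24) = (18/7 - 36)*(-24) = -234/7*(-24) = 5616/7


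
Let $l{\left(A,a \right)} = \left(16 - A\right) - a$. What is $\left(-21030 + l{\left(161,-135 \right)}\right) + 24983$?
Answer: $3943$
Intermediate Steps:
$l{\left(A,a \right)} = 16 - A - a$
$\left(-21030 + l{\left(161,-135 \right)}\right) + 24983 = \left(-21030 - 10\right) + 24983 = -21040 + 24983 = 3943$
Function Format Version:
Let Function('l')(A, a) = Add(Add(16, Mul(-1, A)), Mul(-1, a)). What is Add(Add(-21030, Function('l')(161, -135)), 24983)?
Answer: 3943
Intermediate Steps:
Function('l')(A, a) = Add(16, Mul(-1, A), Mul(-1, a))
Add(Add(-21030, Function('l')(161, -135)), 24983) = Add(Add(-21030, Add(16, Mul(-1, 161), Mul(-1, -135))), 24983) = Add(Add(-21030, Add(16, -161, 135)), 24983) = Add(Add(-21030, -10), 24983) = Add(-21040, 24983) = 3943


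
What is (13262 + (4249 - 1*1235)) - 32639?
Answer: -16363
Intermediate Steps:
(13262 + (4249 - 1*1235)) - 32639 = (13262 + (4249 - 1235)) - 32639 = (13262 + 3014) - 32639 = 16276 - 32639 = -16363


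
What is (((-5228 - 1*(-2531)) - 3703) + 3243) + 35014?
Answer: 31857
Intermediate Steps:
(((-5228 - 1*(-2531)) - 3703) + 3243) + 35014 = (((-5228 + 2531) - 3703) + 3243) + 35014 = ((-2697 - 3703) + 3243) + 35014 = (-6400 + 3243) + 35014 = -3157 + 35014 = 31857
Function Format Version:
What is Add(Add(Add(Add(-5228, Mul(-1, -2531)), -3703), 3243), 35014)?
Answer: 31857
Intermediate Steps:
Add(Add(Add(Add(-5228, Mul(-1, -2531)), -3703), 3243), 35014) = Add(Add(Add(Add(-5228, 2531), -3703), 3243), 35014) = Add(Add(Add(-2697, -3703), 3243), 35014) = Add(Add(-6400, 3243), 35014) = Add(-3157, 35014) = 31857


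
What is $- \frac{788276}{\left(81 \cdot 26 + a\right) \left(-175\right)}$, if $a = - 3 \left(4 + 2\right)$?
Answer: $\frac{197069}{91350} \approx 2.1573$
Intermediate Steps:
$a = -18$ ($a = \left(-3\right) 6 = -18$)
$- \frac{788276}{\left(81 \cdot 26 + a\right) \left(-175\right)} = - \frac{788276}{\left(81 \cdot 26 - 18\right) \left(-175\right)} = - \frac{788276}{\left(2106 - 18\right) \left(-175\right)} = - \frac{788276}{2088 \left(-175\right)} = - \frac{788276}{-365400} = \left(-788276\right) \left(- \frac{1}{365400}\right) = \frac{197069}{91350}$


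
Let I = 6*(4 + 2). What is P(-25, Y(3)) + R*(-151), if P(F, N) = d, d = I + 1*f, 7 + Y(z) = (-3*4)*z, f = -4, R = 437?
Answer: -65955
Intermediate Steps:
I = 36 (I = 6*6 = 36)
Y(z) = -7 - 12*z (Y(z) = -7 + (-3*4)*z = -7 - 12*z)
d = 32 (d = 36 + 1*(-4) = 36 - 4 = 32)
P(F, N) = 32
P(-25, Y(3)) + R*(-151) = 32 + 437*(-151) = 32 - 65987 = -65955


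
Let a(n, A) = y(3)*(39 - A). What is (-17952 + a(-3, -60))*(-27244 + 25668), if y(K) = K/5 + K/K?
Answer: 140213568/5 ≈ 2.8043e+7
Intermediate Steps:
y(K) = 1 + K/5 (y(K) = K*(1/5) + 1 = K/5 + 1 = 1 + K/5)
a(n, A) = 312/5 - 8*A/5 (a(n, A) = (1 + (1/5)*3)*(39 - A) = (1 + 3/5)*(39 - A) = 8*(39 - A)/5 = 312/5 - 8*A/5)
(-17952 + a(-3, -60))*(-27244 + 25668) = (-17952 + (312/5 - 8/5*(-60)))*(-27244 + 25668) = (-17952 + (312/5 + 96))*(-1576) = (-17952 + 792/5)*(-1576) = -88968/5*(-1576) = 140213568/5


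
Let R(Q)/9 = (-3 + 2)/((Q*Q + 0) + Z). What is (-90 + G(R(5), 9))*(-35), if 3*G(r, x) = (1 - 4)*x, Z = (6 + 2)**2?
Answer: 3465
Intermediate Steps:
Z = 64 (Z = 8**2 = 64)
R(Q) = -9/(64 + Q**2) (R(Q) = 9*((-3 + 2)/((Q*Q + 0) + 64)) = 9*(-1/((Q**2 + 0) + 64)) = 9*(-1/(Q**2 + 64)) = 9*(-1/(64 + Q**2)) = -9/(64 + Q**2))
G(r, x) = -x (G(r, x) = ((1 - 4)*x)/3 = (-3*x)/3 = -x)
(-90 + G(R(5), 9))*(-35) = (-90 - 1*9)*(-35) = (-90 - 9)*(-35) = -99*(-35) = 3465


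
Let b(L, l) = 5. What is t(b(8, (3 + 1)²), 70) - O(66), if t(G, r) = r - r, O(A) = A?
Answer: -66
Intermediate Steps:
t(G, r) = 0
t(b(8, (3 + 1)²), 70) - O(66) = 0 - 1*66 = 0 - 66 = -66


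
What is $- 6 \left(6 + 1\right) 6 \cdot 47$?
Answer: $-11844$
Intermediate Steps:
$- 6 \left(6 + 1\right) 6 \cdot 47 = - 6 \cdot 7 \cdot 6 \cdot 47 = \left(-6\right) 42 \cdot 47 = \left(-252\right) 47 = -11844$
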